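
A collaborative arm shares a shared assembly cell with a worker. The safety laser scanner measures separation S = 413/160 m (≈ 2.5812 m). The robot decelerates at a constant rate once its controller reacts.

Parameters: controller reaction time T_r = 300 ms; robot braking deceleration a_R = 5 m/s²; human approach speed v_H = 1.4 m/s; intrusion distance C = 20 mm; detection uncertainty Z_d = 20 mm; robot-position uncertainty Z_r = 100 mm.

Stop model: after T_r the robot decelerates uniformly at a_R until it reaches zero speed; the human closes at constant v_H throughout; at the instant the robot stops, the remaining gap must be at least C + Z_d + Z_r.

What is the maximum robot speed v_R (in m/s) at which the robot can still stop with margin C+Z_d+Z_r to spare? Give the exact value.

v_R_max = 49/20 m/s = 2.4500 m/s

collect terms ⇒ (1/10)·v_R² + (29/50)·v_R + (-1617/800) = 0
  disc = (29/50)² − 4·(1/10)·(-1617/800) = 11449/10000 ; √disc = 107/100
  v_R = (−(29/50) + 107/100) / (2·(1/10)) = 49/20 m/s
check:
T_s = v_R/a_R = (49/20)/5 = 0.4900 s
reaction-phase robot travel = 2.4500·0.3000 = 0.7350 m
braking distance = 2.4500²/(2·5.0000) = 0.6002 m
person approaches 1.4000·(0.3000+0.4900) = 1.1060 m
margins: 0.0200+0.0200+0.1000 = 0.1400 m
sum ≈ 0.7350+0.6002+1.1060+0.1400 ≈ 2.5812 m = S ✓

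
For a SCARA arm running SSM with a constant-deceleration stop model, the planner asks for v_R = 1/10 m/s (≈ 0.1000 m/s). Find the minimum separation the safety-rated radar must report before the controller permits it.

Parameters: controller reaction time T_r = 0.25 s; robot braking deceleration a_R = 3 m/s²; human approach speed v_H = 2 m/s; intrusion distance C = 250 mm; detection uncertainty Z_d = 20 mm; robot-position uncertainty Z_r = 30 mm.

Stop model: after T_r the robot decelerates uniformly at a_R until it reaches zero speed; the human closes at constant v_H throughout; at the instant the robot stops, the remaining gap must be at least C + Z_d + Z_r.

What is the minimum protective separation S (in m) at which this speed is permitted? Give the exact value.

braking lasts T_s = (1/10)/3 = 0.0333 s
robot covers v_R·T_r = 0.1000·0.2500 = 0.0250 m before braking
robot covers 0.1000·0.0333 − ½·3.0000·0.0333² = 0.0017 m while stopping
human over T_r+T_s: 2.0000·(0.2500+0.0333) = 0.5667 m
residual clearance needed = 0.2500+0.0200+0.0300 = 0.3000 m
S_min ≈ 0.0250+0.0017+0.5667+0.3000  ⇒  S_min = 67/75 m

S_min = 67/75 m = 0.8933 m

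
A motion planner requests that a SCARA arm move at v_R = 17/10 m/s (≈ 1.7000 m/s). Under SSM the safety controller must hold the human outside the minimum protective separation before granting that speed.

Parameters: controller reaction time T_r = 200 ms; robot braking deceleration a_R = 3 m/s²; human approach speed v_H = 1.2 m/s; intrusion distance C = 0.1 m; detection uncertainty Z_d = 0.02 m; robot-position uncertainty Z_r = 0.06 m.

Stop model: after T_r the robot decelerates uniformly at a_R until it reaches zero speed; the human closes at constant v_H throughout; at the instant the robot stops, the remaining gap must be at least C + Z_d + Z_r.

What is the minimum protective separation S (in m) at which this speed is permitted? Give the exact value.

braking lasts T_s = (17/10)/3 = 0.5667 s
reaction-phase robot travel = 1.7000·0.2000 = 0.3400 m
robot under decel: 1.7000²/(2·3.0000) = 0.4817 m
person approaches 1.2000·(0.2000+0.5667) = 0.9200 m
C+Z_d+Z_r = 0.1000+0.0200+0.0600 = 0.1800 m
S_min ≈ 0.3400+0.4817+0.9200+0.1800  ⇒  S_min = 1153/600 m

S_min = 1153/600 m = 1.9217 m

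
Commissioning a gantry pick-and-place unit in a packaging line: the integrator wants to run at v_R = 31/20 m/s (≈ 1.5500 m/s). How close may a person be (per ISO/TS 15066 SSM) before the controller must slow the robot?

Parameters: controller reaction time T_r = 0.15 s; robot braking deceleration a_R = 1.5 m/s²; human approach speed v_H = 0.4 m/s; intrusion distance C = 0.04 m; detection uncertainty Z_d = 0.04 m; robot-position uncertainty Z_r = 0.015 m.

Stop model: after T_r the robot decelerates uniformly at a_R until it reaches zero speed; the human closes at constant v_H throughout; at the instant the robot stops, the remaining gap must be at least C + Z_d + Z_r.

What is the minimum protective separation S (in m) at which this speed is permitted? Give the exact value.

braking lasts T_s = (31/20)/(3/2) = 1.0333 s
reaction-phase robot travel = 1.5500·0.1500 = 0.2325 m
robot covers 1.5500·1.0333 − ½·1.5000·1.0333² = 0.8008 m while stopping
human over T_r+T_s: 0.4000·(0.1500+1.0333) = 0.4733 m
residual clearance needed = 0.0400+0.0400+0.0150 = 0.0950 m
S_min ≈ 0.2325+0.8008+0.4733+0.0950  ⇒  S_min = 961/600 m

S_min = 961/600 m = 1.6017 m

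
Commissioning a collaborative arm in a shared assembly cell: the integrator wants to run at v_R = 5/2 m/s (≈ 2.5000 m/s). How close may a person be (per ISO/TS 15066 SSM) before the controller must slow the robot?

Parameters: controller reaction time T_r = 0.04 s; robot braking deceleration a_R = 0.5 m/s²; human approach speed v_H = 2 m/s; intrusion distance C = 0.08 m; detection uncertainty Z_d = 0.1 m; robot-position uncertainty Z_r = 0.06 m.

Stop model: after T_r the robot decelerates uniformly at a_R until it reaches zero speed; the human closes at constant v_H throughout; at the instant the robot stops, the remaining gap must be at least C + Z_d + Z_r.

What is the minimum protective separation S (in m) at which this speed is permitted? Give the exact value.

braking lasts T_s = (5/2)/(1/2) = 5.0000 s
robot covers v_R·T_r = 2.5000·0.0400 = 0.1000 m before braking
robot covers 2.5000·5.0000 − ½·0.5000·5.0000² = 6.2500 m while stopping
human closes 2.0000·5.0400 = 10.0800 m
C+Z_d+Z_r = 0.0800+0.1000+0.0600 = 0.2400 m
S_min ≈ 0.1000+6.2500+10.0800+0.2400  ⇒  S_min = 1667/100 m

S_min = 1667/100 m = 16.6700 m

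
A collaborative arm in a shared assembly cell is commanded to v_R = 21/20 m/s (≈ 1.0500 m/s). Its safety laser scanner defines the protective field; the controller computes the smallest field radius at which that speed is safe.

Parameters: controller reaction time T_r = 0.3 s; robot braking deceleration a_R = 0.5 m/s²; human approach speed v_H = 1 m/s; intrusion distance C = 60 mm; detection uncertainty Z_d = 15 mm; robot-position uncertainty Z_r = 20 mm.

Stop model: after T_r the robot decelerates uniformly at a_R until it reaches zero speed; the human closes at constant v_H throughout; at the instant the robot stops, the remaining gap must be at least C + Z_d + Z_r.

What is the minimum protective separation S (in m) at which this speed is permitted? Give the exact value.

braking lasts T_s = (21/20)/(1/2) = 2.1000 s
robot in T_r: 1.0500·0.3000 = 0.3150 m
braking distance = 1.0500²/(2·0.5000) = 1.1025 m
human closes 1.0000·2.4000 = 2.4000 m
C+Z_d+Z_r = 0.0600+0.0150+0.0200 = 0.0950 m
S_min ≈ 0.3150+1.1025+2.4000+0.0950  ⇒  S_min = 313/80 m

S_min = 313/80 m = 3.9125 m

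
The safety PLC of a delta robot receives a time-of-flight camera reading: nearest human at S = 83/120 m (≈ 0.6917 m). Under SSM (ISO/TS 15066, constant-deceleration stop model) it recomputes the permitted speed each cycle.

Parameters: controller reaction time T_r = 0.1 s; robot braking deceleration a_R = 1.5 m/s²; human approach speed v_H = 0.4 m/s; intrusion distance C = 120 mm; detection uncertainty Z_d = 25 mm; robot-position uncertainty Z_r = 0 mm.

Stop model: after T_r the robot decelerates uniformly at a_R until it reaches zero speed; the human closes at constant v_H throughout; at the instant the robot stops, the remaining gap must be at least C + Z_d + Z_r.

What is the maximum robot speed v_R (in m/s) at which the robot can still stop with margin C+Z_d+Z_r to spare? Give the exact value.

quadratic (1/3)·v² + (11/30)·v + (-38/75) = 0
  disc = (11/30)² − 4·(1/3)·(-38/75) = 81/100 ; √disc = 9/10
  v_R = (−(11/30) + 9/10) / (2·(1/3)) = 4/5 m/s
check:
T_s = v_R/a_R = (4/5)/(3/2) = 0.5333 s
reaction-phase robot travel = 0.8000·0.1000 = 0.0800 m
robot covers 0.8000·0.5333 − ½·1.5000·0.5333² = 0.2133 m while stopping
human over T_r+T_s: 0.4000·(0.1000+0.5333) = 0.2533 m
residual clearance needed = 0.1200+0.0250+0.0000 = 0.1450 m
sum ≈ 0.0800+0.2133+0.2533+0.1450 ≈ 0.6917 m = S ✓

v_R_max = 4/5 m/s = 0.8000 m/s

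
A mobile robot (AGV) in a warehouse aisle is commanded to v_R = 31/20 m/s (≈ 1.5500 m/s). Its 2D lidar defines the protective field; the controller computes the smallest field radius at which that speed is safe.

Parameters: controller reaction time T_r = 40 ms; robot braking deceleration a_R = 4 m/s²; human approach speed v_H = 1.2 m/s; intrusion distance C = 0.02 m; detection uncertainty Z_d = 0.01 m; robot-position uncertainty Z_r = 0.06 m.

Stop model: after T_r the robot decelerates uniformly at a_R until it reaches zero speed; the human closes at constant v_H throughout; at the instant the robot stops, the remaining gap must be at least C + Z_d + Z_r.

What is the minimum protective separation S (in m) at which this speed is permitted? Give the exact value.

stop time T_s = (31/20)/4 = 0.3875 s
reaction-phase robot travel = 1.5500·0.0400 = 0.0620 m
braking distance = 1.5500²/(2·4.0000) = 0.3003 m
human closes 1.2000·0.4275 = 0.5130 m
C+Z_d+Z_r = 0.0200+0.0100+0.0600 = 0.0900 m
S_min ≈ 0.0620+0.3003+0.5130+0.0900  ⇒  S_min = 3089/3200 m

S_min = 3089/3200 m = 0.9653 m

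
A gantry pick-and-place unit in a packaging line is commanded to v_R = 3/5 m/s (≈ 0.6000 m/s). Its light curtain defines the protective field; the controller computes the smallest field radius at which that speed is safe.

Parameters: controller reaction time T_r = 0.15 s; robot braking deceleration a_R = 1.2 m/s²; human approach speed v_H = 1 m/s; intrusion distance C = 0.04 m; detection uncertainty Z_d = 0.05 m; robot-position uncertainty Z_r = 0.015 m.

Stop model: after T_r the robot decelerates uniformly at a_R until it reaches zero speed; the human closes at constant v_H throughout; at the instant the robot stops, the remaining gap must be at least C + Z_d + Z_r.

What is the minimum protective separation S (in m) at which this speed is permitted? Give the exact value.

braking lasts T_s = (3/5)/(6/5) = 0.5000 s
robot in T_r: 0.6000·0.1500 = 0.0900 m
braking distance = 0.6000²/(2·1.2000) = 0.1500 m
human over T_r+T_s: 1.0000·(0.1500+0.5000) = 0.6500 m
margins: 0.0400+0.0500+0.0150 = 0.1050 m
S_min ≈ 0.0900+0.1500+0.6500+0.1050  ⇒  S_min = 199/200 m

S_min = 199/200 m = 0.9950 m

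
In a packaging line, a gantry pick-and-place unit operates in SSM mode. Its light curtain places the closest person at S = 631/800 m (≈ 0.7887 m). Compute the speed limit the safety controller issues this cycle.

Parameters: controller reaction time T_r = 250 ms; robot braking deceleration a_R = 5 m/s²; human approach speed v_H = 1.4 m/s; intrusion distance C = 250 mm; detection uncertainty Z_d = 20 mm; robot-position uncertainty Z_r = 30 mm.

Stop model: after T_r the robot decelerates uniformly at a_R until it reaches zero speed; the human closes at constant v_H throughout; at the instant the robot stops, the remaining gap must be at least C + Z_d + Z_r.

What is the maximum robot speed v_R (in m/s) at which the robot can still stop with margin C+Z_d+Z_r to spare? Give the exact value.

collect terms ⇒ (1/10)·v_R² + (53/100)·v_R + (-111/800) = 0
  disc = (53/100)² − 4·(1/10)·(-111/800) = 841/2500 ; √disc = 29/50
  v_R = (−(53/100) + 29/50) / (2·(1/10)) = 1/4 m/s
check:
T_s = v_R/a_R = (1/4)/5 = 0.0500 s
robot covers v_R·T_r = 0.2500·0.2500 = 0.0625 m before braking
robot under decel: 0.2500²/(2·5.0000) = 0.0063 m
human over T_r+T_s: 1.4000·(0.2500+0.0500) = 0.4200 m
residual clearance needed = 0.2500+0.0200+0.0300 = 0.3000 m
sum ≈ 0.0625+0.0063+0.4200+0.3000 ≈ 0.7887 m = S ✓

v_R_max = 1/4 m/s = 0.2500 m/s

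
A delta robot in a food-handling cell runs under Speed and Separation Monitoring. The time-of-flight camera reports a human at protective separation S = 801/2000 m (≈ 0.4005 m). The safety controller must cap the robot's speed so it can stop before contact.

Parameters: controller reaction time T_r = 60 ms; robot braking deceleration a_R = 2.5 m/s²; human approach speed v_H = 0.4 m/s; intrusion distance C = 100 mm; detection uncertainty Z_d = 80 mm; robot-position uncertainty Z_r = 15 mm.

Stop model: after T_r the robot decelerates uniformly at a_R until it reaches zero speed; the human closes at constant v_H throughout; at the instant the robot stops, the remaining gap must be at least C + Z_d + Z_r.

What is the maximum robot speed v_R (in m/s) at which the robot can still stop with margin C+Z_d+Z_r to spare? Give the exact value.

v_R_max = 11/20 m/s = 0.5500 m/s

at the boundary: (1/5)·v² + (11/50)·v + (-363/2000) = 0
  disc = (11/50)² − 4·(1/5)·(-363/2000) = 121/625 ; √disc = 11/25
  v_R = (−(11/50) + 11/25) / (2·(1/5)) = 11/20 m/s
check:
T_s = v_R/a_R = (11/20)/(5/2) = 0.2200 s
robot covers v_R·T_r = 0.5500·0.0600 = 0.0330 m before braking
robot covers 0.5500·0.2200 − ½·2.5000·0.2200² = 0.0605 m while stopping
human closes 0.4000·0.2800 = 0.1120 m
C+Z_d+Z_r = 0.1000+0.0800+0.0150 = 0.1950 m
sum ≈ 0.0330+0.0605+0.1120+0.1950 ≈ 0.4005 m = S ✓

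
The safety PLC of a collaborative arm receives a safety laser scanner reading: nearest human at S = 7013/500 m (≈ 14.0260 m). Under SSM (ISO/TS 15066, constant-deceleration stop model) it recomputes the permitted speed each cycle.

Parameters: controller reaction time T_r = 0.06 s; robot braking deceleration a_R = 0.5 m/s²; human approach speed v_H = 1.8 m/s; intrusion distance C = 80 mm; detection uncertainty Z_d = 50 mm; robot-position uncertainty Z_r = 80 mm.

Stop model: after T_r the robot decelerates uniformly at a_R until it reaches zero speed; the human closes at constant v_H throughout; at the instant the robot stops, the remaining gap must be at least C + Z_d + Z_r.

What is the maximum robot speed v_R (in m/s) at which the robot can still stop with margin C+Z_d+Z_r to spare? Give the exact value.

at the boundary: (1)·v² + (183/50)·v + (-3427/250) = 0
  disc = (183/50)² − 4·(1)·(-3427/250) = 170569/2500 ; √disc = 413/50
  v_R = (−(183/50) + 413/50) / (2·(1)) = 23/10 m/s
check:
braking lasts T_s = (23/10)/(1/2) = 4.6000 s
reaction-phase robot travel = 2.3000·0.0600 = 0.1380 m
robot covers 2.3000·4.6000 − ½·0.5000·4.6000² = 5.2900 m while stopping
human closes 1.8000·4.6600 = 8.3880 m
C+Z_d+Z_r = 0.0800+0.0500+0.0800 = 0.2100 m
sum ≈ 0.1380+5.2900+8.3880+0.2100 ≈ 14.0260 m = S ✓

v_R_max = 23/10 m/s = 2.3000 m/s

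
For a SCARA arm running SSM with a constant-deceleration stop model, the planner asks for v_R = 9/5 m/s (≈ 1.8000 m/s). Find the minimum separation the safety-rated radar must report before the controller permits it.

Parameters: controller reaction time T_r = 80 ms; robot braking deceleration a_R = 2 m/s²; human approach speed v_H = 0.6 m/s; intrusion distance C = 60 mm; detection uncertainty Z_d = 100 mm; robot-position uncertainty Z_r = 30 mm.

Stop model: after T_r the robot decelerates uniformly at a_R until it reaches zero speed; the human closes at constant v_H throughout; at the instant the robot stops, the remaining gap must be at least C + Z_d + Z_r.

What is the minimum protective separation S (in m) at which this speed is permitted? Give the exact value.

stop time T_s = (9/5)/2 = 0.9000 s
reaction-phase robot travel = 1.8000·0.0800 = 0.1440 m
robot covers 1.8000·0.9000 − ½·2.0000·0.9000² = 0.8100 m while stopping
human closes 0.6000·0.9800 = 0.5880 m
residual clearance needed = 0.0600+0.1000+0.0300 = 0.1900 m
S_min ≈ 0.1440+0.8100+0.5880+0.1900  ⇒  S_min = 433/250 m

S_min = 433/250 m = 1.7320 m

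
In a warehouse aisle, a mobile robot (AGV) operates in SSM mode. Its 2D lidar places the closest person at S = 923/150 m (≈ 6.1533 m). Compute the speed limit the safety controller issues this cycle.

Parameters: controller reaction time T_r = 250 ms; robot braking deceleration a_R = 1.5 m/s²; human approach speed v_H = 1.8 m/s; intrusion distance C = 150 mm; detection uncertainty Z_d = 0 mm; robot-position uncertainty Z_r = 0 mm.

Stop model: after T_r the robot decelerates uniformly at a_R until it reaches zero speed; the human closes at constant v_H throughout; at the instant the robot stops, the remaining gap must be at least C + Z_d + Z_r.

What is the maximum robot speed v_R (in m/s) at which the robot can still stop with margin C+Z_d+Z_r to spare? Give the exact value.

quadratic (1/3)·v² + (29/20)·v + (-833/150) = 0
  disc = (29/20)² − 4·(1/3)·(-833/150) = 1369/144 ; √disc = 37/12
  v_R = (−(29/20) + 37/12) / (2·(1/3)) = 49/20 m/s
check:
braking lasts T_s = (49/20)/(3/2) = 1.6333 s
robot in T_r: 2.4500·0.2500 = 0.6125 m
robot covers 2.4500·1.6333 − ½·1.5000·1.6333² = 2.0008 m while stopping
human closes 1.8000·1.8833 = 3.3900 m
C+Z_d+Z_r = 0.1500+0.0000+0.0000 = 0.1500 m
sum ≈ 0.6125+2.0008+3.3900+0.1500 ≈ 6.1533 m = S ✓

v_R_max = 49/20 m/s = 2.4500 m/s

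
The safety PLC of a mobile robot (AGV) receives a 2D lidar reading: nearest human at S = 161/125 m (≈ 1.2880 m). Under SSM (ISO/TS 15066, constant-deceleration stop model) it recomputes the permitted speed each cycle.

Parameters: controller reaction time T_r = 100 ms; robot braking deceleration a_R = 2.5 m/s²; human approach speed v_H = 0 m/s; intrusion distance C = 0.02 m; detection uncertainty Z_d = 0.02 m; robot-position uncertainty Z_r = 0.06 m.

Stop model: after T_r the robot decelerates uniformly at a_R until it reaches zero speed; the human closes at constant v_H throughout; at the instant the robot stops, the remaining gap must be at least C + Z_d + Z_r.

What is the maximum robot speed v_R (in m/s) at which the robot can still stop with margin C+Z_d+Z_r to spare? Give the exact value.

v_R_max = 11/5 m/s = 2.2000 m/s

collect terms ⇒ (1/5)·v_R² + (1/10)·v_R + (-297/250) = 0
  disc = (1/10)² − 4·(1/5)·(-297/250) = 2401/2500 ; √disc = 49/50
  v_R = (−(1/10) + 49/50) / (2·(1/5)) = 11/5 m/s
check:
braking lasts T_s = (11/5)/(5/2) = 0.8800 s
reaction-phase robot travel = 2.2000·0.1000 = 0.2200 m
robot under decel: 2.2000²/(2·2.5000) = 0.9680 m
person approaches 0.0000·(0.1000+0.8800) = 0.0000 m
residual clearance needed = 0.0200+0.0200+0.0600 = 0.1000 m
sum ≈ 0.2200+0.9680+0.0000+0.1000 ≈ 1.2880 m = S ✓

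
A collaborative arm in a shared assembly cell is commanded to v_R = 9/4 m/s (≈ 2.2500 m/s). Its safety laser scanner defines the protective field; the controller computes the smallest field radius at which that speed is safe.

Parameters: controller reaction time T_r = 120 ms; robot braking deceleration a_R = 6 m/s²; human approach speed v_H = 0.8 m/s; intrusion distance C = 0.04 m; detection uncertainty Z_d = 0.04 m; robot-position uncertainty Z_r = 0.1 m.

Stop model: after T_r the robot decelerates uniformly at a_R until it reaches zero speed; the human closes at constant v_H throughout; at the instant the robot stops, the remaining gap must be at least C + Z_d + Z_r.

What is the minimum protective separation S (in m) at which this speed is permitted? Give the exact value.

T_s = v_R/a_R = (9/4)/6 = 0.3750 s
robot covers v_R·T_r = 2.2500·0.1200 = 0.2700 m before braking
robot under decel: 2.2500²/(2·6.0000) = 0.4219 m
human over T_r+T_s: 0.8000·(0.1200+0.3750) = 0.3960 m
margins: 0.0400+0.0400+0.1000 = 0.1800 m
S_min ≈ 0.2700+0.4219+0.3960+0.1800  ⇒  S_min = 10143/8000 m

S_min = 10143/8000 m = 1.2679 m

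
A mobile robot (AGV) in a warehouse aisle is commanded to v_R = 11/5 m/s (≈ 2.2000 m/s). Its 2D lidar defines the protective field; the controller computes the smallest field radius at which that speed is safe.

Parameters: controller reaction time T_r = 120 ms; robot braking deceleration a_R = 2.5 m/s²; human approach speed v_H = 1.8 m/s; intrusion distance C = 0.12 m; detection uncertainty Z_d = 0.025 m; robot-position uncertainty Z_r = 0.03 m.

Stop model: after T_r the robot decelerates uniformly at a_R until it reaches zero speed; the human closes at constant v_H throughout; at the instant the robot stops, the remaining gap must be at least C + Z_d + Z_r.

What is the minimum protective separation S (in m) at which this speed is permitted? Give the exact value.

S_min = 3207/1000 m = 3.2070 m

braking lasts T_s = (11/5)/(5/2) = 0.8800 s
robot in T_r: 2.2000·0.1200 = 0.2640 m
robot under decel: 2.2000²/(2·2.5000) = 0.9680 m
human over T_r+T_s: 1.8000·(0.1200+0.8800) = 1.8000 m
residual clearance needed = 0.1200+0.0250+0.0300 = 0.1750 m
S_min ≈ 0.2640+0.9680+1.8000+0.1750  ⇒  S_min = 3207/1000 m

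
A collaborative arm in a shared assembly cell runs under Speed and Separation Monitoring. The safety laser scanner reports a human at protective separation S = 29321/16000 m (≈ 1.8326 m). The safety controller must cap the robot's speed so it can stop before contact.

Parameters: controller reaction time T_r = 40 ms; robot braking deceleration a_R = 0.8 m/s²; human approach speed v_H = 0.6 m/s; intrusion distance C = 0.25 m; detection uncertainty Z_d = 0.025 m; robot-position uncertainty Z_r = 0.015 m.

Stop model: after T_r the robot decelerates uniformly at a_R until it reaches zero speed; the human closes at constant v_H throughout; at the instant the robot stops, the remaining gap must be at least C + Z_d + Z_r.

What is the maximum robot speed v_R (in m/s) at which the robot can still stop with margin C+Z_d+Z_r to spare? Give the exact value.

v_R_max = 21/20 m/s = 1.0500 m/s

quadratic (5/8)·v² + (79/100)·v + (-24297/16000) = 0
  disc = (79/100)² − 4·(5/8)·(-24297/16000) = 707281/160000 ; √disc = 841/400
  v_R = (−(79/100) + 841/400) / (2·(5/8)) = 21/20 m/s
check:
stop time T_s = (21/20)/(4/5) = 1.3125 s
robot in T_r: 1.0500·0.0400 = 0.0420 m
robot covers 1.0500·1.3125 − ½·0.8000·1.3125² = 0.6891 m while stopping
human closes 0.6000·1.3525 = 0.8115 m
C+Z_d+Z_r = 0.2500+0.0250+0.0150 = 0.2900 m
sum ≈ 0.0420+0.6891+0.8115+0.2900 ≈ 1.8326 m = S ✓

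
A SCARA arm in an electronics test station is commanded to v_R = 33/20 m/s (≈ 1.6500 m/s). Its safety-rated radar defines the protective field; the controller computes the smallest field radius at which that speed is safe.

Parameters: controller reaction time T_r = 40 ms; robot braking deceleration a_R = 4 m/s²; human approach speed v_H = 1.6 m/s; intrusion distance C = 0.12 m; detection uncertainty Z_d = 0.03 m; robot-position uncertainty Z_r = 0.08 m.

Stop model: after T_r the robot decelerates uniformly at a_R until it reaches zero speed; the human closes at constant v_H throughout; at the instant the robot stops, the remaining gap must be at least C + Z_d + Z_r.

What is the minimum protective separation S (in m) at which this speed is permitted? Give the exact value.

S_min = 4353/3200 m = 1.3603 m

braking lasts T_s = (33/20)/4 = 0.4125 s
robot in T_r: 1.6500·0.0400 = 0.0660 m
robot under decel: 1.6500²/(2·4.0000) = 0.3403 m
human over T_r+T_s: 1.6000·(0.0400+0.4125) = 0.7240 m
residual clearance needed = 0.1200+0.0300+0.0800 = 0.2300 m
S_min ≈ 0.0660+0.3403+0.7240+0.2300  ⇒  S_min = 4353/3200 m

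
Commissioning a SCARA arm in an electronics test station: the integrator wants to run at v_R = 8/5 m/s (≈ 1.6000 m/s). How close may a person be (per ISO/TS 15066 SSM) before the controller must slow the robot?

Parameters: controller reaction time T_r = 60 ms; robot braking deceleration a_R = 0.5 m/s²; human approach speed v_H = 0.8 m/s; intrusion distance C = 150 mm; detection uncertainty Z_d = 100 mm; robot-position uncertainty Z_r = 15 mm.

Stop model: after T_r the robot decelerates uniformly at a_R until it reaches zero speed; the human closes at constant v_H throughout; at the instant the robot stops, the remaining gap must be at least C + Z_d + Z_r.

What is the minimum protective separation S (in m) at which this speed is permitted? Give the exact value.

T_s = v_R/a_R = (8/5)/(1/2) = 3.2000 s
robot in T_r: 1.6000·0.0600 = 0.0960 m
robot covers 1.6000·3.2000 − ½·0.5000·3.2000² = 2.5600 m while stopping
human closes 0.8000·3.2600 = 2.6080 m
residual clearance needed = 0.1500+0.1000+0.0150 = 0.2650 m
S_min ≈ 0.0960+2.5600+2.6080+0.2650  ⇒  S_min = 5529/1000 m

S_min = 5529/1000 m = 5.5290 m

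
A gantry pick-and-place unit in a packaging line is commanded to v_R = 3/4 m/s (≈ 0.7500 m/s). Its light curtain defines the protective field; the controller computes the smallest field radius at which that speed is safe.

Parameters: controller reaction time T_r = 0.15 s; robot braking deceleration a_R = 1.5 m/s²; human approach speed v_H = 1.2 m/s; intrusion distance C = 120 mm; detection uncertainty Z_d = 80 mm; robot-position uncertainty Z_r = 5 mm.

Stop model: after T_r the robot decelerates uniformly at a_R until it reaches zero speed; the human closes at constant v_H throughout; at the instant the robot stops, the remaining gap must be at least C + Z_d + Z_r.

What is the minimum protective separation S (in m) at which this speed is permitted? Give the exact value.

braking lasts T_s = (3/4)/(3/2) = 0.5000 s
robot covers v_R·T_r = 0.7500·0.1500 = 0.1125 m before braking
robot covers 0.7500·0.5000 − ½·1.5000·0.5000² = 0.1875 m while stopping
human over T_r+T_s: 1.2000·(0.1500+0.5000) = 0.7800 m
margins: 0.1200+0.0800+0.0050 = 0.2050 m
S_min ≈ 0.1125+0.1875+0.7800+0.2050  ⇒  S_min = 257/200 m

S_min = 257/200 m = 1.2850 m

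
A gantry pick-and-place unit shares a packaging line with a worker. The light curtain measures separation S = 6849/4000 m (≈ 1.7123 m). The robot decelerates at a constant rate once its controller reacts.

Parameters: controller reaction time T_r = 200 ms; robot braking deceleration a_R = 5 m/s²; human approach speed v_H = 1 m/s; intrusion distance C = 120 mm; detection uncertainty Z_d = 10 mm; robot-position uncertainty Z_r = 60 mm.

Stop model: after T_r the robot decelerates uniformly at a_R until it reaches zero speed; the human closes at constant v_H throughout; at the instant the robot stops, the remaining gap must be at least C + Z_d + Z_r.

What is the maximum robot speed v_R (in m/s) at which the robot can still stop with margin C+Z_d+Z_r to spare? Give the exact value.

collect terms ⇒ (1/10)·v_R² + (2/5)·v_R + (-5289/4000) = 0
  disc = (2/5)² − 4·(1/10)·(-5289/4000) = 6889/10000 ; √disc = 83/100
  v_R = (−(2/5) + 83/100) / (2·(1/10)) = 43/20 m/s
check:
braking lasts T_s = (43/20)/5 = 0.4300 s
reaction-phase robot travel = 2.1500·0.2000 = 0.4300 m
robot under decel: 2.1500²/(2·5.0000) = 0.4622 m
person approaches 1.0000·(0.2000+0.4300) = 0.6300 m
margins: 0.1200+0.0100+0.0600 = 0.1900 m
sum ≈ 0.4300+0.4622+0.6300+0.1900 ≈ 1.7123 m = S ✓

v_R_max = 43/20 m/s = 2.1500 m/s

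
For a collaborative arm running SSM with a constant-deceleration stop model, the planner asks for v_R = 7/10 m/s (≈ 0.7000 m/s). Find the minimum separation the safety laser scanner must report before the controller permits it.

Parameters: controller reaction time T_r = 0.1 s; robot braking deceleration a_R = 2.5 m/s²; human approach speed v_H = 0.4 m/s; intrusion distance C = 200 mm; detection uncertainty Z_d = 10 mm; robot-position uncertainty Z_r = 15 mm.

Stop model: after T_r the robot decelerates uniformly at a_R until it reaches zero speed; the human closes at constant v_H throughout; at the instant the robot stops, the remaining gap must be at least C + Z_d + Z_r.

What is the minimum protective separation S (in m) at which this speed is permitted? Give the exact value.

S_min = 109/200 m = 0.5450 m

T_s = v_R/a_R = (7/10)/(5/2) = 0.2800 s
robot in T_r: 0.7000·0.1000 = 0.0700 m
robot covers 0.7000·0.2800 − ½·2.5000·0.2800² = 0.0980 m while stopping
human over T_r+T_s: 0.4000·(0.1000+0.2800) = 0.1520 m
margins: 0.2000+0.0100+0.0150 = 0.2250 m
S_min ≈ 0.0700+0.0980+0.1520+0.2250  ⇒  S_min = 109/200 m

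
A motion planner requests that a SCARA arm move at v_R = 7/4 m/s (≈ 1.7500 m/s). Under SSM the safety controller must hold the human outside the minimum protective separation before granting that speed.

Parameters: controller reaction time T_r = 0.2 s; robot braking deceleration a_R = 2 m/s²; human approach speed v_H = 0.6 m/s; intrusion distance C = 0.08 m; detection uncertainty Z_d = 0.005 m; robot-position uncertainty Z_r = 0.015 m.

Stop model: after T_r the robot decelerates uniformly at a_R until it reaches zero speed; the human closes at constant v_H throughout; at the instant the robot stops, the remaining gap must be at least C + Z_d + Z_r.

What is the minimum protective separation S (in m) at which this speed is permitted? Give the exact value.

S_min = 2977/1600 m = 1.8606 m

braking lasts T_s = (7/4)/2 = 0.8750 s
robot covers v_R·T_r = 1.7500·0.2000 = 0.3500 m before braking
robot covers 1.7500·0.8750 − ½·2.0000·0.8750² = 0.7656 m while stopping
person approaches 0.6000·(0.2000+0.8750) = 0.6450 m
C+Z_d+Z_r = 0.0800+0.0050+0.0150 = 0.1000 m
S_min ≈ 0.3500+0.7656+0.6450+0.1000  ⇒  S_min = 2977/1600 m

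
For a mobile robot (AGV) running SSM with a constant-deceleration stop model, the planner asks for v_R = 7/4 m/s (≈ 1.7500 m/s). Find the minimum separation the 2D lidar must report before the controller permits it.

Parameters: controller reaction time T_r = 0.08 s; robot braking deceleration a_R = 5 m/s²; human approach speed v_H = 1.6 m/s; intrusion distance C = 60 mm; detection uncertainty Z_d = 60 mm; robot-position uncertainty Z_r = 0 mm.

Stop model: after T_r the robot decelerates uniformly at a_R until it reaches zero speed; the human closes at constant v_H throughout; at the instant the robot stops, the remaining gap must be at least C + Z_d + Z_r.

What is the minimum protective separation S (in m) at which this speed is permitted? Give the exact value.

braking lasts T_s = (7/4)/5 = 0.3500 s
robot in T_r: 1.7500·0.0800 = 0.1400 m
robot under decel: 1.7500²/(2·5.0000) = 0.3063 m
human over T_r+T_s: 1.6000·(0.0800+0.3500) = 0.6880 m
residual clearance needed = 0.0600+0.0600+0.0000 = 0.1200 m
S_min ≈ 0.1400+0.3063+0.6880+0.1200  ⇒  S_min = 5017/4000 m

S_min = 5017/4000 m = 1.2543 m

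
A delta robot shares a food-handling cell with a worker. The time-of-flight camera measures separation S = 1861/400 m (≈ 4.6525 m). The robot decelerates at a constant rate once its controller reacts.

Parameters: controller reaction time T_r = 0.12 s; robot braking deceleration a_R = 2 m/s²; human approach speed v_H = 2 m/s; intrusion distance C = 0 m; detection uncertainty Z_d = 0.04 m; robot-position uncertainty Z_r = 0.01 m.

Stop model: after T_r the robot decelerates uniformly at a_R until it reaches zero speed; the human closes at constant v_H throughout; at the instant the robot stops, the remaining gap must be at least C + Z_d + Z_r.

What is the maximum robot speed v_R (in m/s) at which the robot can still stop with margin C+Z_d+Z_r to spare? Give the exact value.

v_R_max = 5/2 m/s = 2.5000 m/s

collect terms ⇒ (1/4)·v_R² + (28/25)·v_R + (-349/80) = 0
  disc = (28/25)² − 4·(1/4)·(-349/80) = 56169/10000 ; √disc = 237/100
  v_R = (−(28/25) + 237/100) / (2·(1/4)) = 5/2 m/s
check:
stop time T_s = (5/2)/2 = 1.2500 s
robot covers v_R·T_r = 2.5000·0.1200 = 0.3000 m before braking
braking distance = 2.5000²/(2·2.0000) = 1.5625 m
human closes 2.0000·1.3700 = 2.7400 m
margins: 0.0000+0.0400+0.0100 = 0.0500 m
sum ≈ 0.3000+1.5625+2.7400+0.0500 ≈ 4.6525 m = S ✓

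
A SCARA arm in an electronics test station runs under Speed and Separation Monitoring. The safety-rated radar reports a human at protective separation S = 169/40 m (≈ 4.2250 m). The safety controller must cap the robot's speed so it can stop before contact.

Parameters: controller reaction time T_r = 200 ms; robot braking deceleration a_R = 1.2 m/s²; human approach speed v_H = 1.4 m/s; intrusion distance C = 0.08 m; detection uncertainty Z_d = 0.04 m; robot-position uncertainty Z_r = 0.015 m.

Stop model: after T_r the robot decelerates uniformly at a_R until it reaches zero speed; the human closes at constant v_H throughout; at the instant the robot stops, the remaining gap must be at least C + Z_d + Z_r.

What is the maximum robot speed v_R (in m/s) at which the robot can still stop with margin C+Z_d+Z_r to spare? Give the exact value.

collect terms ⇒ (5/12)·v_R² + (41/30)·v_R + (-381/100) = 0
  disc = (41/30)² − 4·(5/12)·(-381/100) = 1849/225 ; √disc = 43/15
  v_R = (−(41/30) + 43/15) / (2·(5/12)) = 9/5 m/s
check:
stop time T_s = (9/5)/(6/5) = 1.5000 s
robot covers v_R·T_r = 1.8000·0.2000 = 0.3600 m before braking
braking distance = 1.8000²/(2·1.2000) = 1.3500 m
person approaches 1.4000·(0.2000+1.5000) = 2.3800 m
residual clearance needed = 0.0800+0.0400+0.0150 = 0.1350 m
sum ≈ 0.3600+1.3500+2.3800+0.1350 ≈ 4.2250 m = S ✓

v_R_max = 9/5 m/s = 1.8000 m/s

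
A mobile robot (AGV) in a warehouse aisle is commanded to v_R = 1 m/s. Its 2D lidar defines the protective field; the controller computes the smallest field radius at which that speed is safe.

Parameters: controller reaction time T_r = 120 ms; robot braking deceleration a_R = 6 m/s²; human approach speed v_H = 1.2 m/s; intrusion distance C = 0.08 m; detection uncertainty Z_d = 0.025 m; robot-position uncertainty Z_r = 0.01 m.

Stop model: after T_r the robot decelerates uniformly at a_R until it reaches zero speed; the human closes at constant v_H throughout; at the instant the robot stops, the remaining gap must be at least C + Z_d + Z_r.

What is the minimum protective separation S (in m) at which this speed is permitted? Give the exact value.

T_s = v_R/a_R = 1/6 = 0.1667 s
robot covers v_R·T_r = 1.0000·0.1200 = 0.1200 m before braking
braking distance = 1.0000²/(2·6.0000) = 0.0833 m
human closes 1.2000·0.2867 = 0.3440 m
C+Z_d+Z_r = 0.0800+0.0250+0.0100 = 0.1150 m
S_min ≈ 0.1200+0.0833+0.3440+0.1150  ⇒  S_min = 1987/3000 m

S_min = 1987/3000 m = 0.6623 m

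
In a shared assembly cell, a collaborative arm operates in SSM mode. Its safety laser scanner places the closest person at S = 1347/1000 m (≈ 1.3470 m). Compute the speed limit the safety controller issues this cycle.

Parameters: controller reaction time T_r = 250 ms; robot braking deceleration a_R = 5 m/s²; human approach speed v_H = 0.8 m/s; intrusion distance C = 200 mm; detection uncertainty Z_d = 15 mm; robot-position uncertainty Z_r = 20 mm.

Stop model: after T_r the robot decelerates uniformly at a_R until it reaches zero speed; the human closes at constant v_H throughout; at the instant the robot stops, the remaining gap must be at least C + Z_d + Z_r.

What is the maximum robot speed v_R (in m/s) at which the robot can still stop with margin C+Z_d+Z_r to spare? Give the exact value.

v_R_max = 8/5 m/s = 1.6000 m/s

quadratic (1/10)·v² + (41/100)·v + (-114/125) = 0
  disc = (41/100)² − 4·(1/10)·(-114/125) = 5329/10000 ; √disc = 73/100
  v_R = (−(41/100) + 73/100) / (2·(1/10)) = 8/5 m/s
check:
stop time T_s = (8/5)/5 = 0.3200 s
robot covers v_R·T_r = 1.6000·0.2500 = 0.4000 m before braking
robot covers 1.6000·0.3200 − ½·5.0000·0.3200² = 0.2560 m while stopping
human over T_r+T_s: 0.8000·(0.2500+0.3200) = 0.4560 m
margins: 0.2000+0.0150+0.0200 = 0.2350 m
sum ≈ 0.4000+0.2560+0.4560+0.2350 ≈ 1.3470 m = S ✓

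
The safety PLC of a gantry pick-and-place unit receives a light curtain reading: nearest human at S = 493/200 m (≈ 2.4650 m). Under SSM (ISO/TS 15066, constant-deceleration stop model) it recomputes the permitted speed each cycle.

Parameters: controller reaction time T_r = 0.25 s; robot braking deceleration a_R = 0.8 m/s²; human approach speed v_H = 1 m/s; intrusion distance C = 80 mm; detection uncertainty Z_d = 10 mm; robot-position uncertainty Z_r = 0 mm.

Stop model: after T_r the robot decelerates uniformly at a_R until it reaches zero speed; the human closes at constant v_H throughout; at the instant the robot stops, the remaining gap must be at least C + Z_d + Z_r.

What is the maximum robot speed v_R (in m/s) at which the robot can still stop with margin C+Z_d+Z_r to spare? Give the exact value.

v_R_max = 1 m/s = 1.0000 m/s

collect terms ⇒ (5/8)·v_R² + (3/2)·v_R + (-17/8) = 0
  disc = (3/2)² − 4·(5/8)·(-17/8) = 121/16 ; √disc = 11/4
  v_R = (−(3/2) + 11/4) / (2·(5/8)) = 1 m/s
check:
T_s = v_R/a_R = 1/(4/5) = 1.2500 s
reaction-phase robot travel = 1.0000·0.2500 = 0.2500 m
robot covers 1.0000·1.2500 − ½·0.8000·1.2500² = 0.6250 m while stopping
human closes 1.0000·1.5000 = 1.5000 m
margins: 0.0800+0.0100+0.0000 = 0.0900 m
sum ≈ 0.2500+0.6250+1.5000+0.0900 ≈ 2.4650 m = S ✓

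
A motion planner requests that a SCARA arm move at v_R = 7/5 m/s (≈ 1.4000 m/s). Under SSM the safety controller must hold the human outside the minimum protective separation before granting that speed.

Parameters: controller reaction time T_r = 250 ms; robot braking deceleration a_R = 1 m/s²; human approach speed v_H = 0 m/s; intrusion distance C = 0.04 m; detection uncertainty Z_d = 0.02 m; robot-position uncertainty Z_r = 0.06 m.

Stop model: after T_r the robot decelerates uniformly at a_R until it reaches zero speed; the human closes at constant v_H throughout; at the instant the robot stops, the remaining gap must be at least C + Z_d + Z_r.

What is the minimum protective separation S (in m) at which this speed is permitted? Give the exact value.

S_min = 29/20 m = 1.4500 m

braking lasts T_s = (7/5)/1 = 1.4000 s
robot covers v_R·T_r = 1.4000·0.2500 = 0.3500 m before braking
robot under decel: 1.4000²/(2·1.0000) = 0.9800 m
human closes 0.0000·1.6500 = 0.0000 m
residual clearance needed = 0.0400+0.0200+0.0600 = 0.1200 m
S_min ≈ 0.3500+0.9800+0.0000+0.1200  ⇒  S_min = 29/20 m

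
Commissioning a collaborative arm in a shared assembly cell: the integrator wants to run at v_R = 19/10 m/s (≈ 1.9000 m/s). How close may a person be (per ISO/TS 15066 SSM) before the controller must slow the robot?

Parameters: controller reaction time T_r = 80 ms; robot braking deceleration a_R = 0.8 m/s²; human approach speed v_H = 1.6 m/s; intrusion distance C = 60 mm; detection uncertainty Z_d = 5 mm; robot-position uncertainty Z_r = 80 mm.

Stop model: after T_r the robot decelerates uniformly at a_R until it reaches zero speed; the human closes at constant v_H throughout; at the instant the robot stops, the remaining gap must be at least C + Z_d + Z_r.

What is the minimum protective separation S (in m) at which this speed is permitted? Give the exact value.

S_min = 1037/160 m = 6.4813 m

braking lasts T_s = (19/10)/(4/5) = 2.3750 s
reaction-phase robot travel = 1.9000·0.0800 = 0.1520 m
braking distance = 1.9000²/(2·0.8000) = 2.2563 m
human over T_r+T_s: 1.6000·(0.0800+2.3750) = 3.9280 m
margins: 0.0600+0.0050+0.0800 = 0.1450 m
S_min ≈ 0.1520+2.2563+3.9280+0.1450  ⇒  S_min = 1037/160 m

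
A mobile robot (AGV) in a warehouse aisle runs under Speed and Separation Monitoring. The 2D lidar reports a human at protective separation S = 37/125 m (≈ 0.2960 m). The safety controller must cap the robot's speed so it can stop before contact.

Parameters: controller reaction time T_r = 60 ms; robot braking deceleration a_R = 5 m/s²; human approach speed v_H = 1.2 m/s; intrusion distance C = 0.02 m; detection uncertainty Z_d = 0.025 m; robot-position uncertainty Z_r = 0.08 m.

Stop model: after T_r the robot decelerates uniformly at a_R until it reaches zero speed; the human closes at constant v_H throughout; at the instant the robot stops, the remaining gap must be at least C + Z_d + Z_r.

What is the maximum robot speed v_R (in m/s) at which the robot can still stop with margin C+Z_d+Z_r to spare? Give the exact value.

v_R_max = 3/10 m/s = 0.3000 m/s

quadratic (1/10)·v² + (3/10)·v + (-99/1000) = 0
  disc = (3/10)² − 4·(1/10)·(-99/1000) = 81/625 ; √disc = 9/25
  v_R = (−(3/10) + 9/25) / (2·(1/10)) = 3/10 m/s
check:
T_s = v_R/a_R = (3/10)/5 = 0.0600 s
reaction-phase robot travel = 0.3000·0.0600 = 0.0180 m
robot covers 0.3000·0.0600 − ½·5.0000·0.0600² = 0.0090 m while stopping
human closes 1.2000·0.1200 = 0.1440 m
C+Z_d+Z_r = 0.0200+0.0250+0.0800 = 0.1250 m
sum ≈ 0.0180+0.0090+0.1440+0.1250 ≈ 0.2960 m = S ✓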